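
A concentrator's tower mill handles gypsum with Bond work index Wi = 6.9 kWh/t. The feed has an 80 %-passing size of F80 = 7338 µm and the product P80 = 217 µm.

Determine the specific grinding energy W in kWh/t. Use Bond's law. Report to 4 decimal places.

W = 10 Wi (1/√P80 − 1/√F80)  [Bond]
1/√217 = 0.067884;  1/√7338 = 0.011674
W = 10·6.9·(0.067884 − 0.011674) = 3.8785 kWh/t

W = 3.8785 kWh/t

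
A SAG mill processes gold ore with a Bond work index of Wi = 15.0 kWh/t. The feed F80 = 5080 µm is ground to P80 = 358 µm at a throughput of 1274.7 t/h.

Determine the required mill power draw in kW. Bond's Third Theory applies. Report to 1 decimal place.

Bond: W = 10·Wi·(1/√P80 − 1/√F80)
W = 10·15.0·(1/√358 − 1/√5080) = 10·15.0·(0.038821) = 5.8232 kWh/t
P_mill = W·ṁ = 5.8232·1274.7 = 7422.8 kW

P = 7422.8 kW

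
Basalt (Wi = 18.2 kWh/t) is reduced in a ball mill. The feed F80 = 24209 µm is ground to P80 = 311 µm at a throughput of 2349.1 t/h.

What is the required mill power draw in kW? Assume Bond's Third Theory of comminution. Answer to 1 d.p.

W_Bond = 10·Wi·(1/√P₈₀ − 1/√F₈₀)
W = 10·18.2·(1/√311 − 1/√24209) = 10·18.2·(0.050278) = 9.1506 kWh/t
Power = W × throughput = 9.1506 kWh/t × 2349.1 t/h = 21495.6 kW

P = 21495.6 kW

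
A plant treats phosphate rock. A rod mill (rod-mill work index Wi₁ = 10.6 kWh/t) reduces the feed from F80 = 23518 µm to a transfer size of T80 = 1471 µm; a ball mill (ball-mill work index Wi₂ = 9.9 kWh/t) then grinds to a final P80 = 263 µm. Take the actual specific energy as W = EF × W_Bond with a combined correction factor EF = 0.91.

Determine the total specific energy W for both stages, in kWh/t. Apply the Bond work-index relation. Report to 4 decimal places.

W = 10·Wi·[P80^(−½) − F80^(−½)]
Stage 1 (23518→1471 µm, Wi₁=10.6): W₁ = 10·10.6·(0.026073 − 0.006521) = 2.0726 kWh/t
Stage 2 (1471→263 µm, Wi₂=9.9): W₂ = 10·9.9·(0.061663 − 0.026073) = 3.5234 kWh/t
W = W₁ + W₂ = 2.0726 + 3.5234 = 5.5959 kWh/t
W_actual = 0.91 × 5.5959 = 5.0923 kWh/t

W = 5.0923 kWh/t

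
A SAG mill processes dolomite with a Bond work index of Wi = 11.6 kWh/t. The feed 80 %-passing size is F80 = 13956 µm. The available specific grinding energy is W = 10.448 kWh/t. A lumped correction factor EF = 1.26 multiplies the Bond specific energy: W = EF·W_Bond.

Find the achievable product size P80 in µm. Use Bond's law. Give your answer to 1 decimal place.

W = 10·Wi·(P80^(-½) − F80^(-½))
W_Bond = W / EF = 10.448 / 1.26 = 8.2921 kWh/t
P80^(−½) = W_Bond/(10 Wi) + F80^(−½)
  = 8.2921/(10·11.6) + 1/√13956 = 0.071483 + 0.008465 = 0.079948
P80 = (1/0.079948)² = 12.5081² = 156.45 µm

P80 = 156.5 µm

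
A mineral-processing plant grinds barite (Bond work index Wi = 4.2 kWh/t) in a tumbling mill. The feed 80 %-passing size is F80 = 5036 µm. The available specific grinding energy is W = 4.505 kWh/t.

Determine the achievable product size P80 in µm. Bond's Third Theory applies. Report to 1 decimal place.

W = 10·Wi·(P80^(-½) − F80^(-½))
⇒ 1/√P80 = W/(10·Wi) + 1/√F80
  = 4.5050/(10·4.2) + 1/√5036 = 0.107262 + 0.014091 = 0.121353
P80 = (1/0.121353)² = 8.2404² = 67.90 µm

P80 = 67.9 µm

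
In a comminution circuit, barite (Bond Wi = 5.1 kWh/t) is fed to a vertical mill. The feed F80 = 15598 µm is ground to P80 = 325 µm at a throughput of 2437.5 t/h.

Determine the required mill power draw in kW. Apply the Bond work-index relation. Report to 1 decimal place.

Bond:  W = 10 Wi (1/√P − 1/√F)
W = 10·5.1·(1/√325 − 1/√15598) = 10·5.1·(0.047463) = 2.4206 kWh/t
P = W·T = 2.4206·2437.5 = 5900.3 kW

P = 5900.3 kW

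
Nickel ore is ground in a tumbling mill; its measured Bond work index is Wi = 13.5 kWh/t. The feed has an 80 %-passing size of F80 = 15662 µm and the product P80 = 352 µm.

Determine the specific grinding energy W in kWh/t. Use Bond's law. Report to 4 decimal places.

Bond: W = 10·Wi·(1/√P80 − 1/√F80)
1/√352 = 0.053300;  1/√15662 = 0.007991
W = 10·13.5·(0.053300 − 0.007991) = 6.1168 kWh/t

W = 6.1168 kWh/t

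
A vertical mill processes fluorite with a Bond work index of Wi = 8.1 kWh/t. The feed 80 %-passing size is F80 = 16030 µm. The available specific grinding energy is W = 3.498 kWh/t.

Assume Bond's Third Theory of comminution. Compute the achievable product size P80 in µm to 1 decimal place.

P80 = 383.2 µm

Bond: W = 10·Wi·(1/√P80 − 1/√F80)
P80^(−½) = W/(10 Wi) + F80^(−½)
  = 3.4980/(10·8.1) + 1/√16030 = 0.043185 + 0.007898 = 0.051083
P80 = (1/0.051083)² = 19.5758² = 383.21 µm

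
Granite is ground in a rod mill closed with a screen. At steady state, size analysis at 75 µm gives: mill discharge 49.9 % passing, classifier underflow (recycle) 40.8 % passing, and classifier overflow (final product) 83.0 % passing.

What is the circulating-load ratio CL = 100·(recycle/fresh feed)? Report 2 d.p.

Classifier node, passing 75 µm:
d + r·d = r·u + o → r(d−u) = o−d
r = (83.0 − 49.9)/(49.9 − 40.8) = 33.1/9.1 = 3.6374
CL = 100·r = 363.74 %

CL = 363.74 %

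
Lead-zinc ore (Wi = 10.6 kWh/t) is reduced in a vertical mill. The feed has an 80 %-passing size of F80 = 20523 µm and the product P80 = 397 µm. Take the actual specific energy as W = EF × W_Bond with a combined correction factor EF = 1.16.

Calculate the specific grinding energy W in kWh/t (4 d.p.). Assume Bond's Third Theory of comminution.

W = 5.3129 kWh/t

W_Bond = 10·Wi·(1/√P₈₀ − 1/√F₈₀)
1/√397 = 0.050189;  1/√20523 = 0.006980
W = 10·10.6·(0.050189 − 0.006980) = 4.5801 kWh/t
Corrected W = EF·W_Bond = 1.16·4.5801 = 5.3129 kWh/t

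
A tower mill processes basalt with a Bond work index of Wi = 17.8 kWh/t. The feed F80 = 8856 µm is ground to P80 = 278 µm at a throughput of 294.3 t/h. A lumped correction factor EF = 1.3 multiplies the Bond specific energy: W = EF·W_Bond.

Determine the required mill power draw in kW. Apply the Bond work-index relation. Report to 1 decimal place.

W = 10·Wi·[P80^(−½) − F80^(−½)]
W = 10·17.8·(1/√278 − 1/√8856) = 10·17.8·(0.049350) = 8.7843 kWh/t
With EF = 1.3: W = 8.7843·1.3 = 11.4195 kWh/t
Mill draw = 11.4195 × 294.3 = 3360.8 kW

P = 3360.8 kW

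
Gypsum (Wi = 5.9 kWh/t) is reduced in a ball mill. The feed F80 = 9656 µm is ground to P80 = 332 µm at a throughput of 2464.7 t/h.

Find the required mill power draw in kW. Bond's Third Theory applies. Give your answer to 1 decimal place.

P = 6501.0 kW

Bond:  W = 10 Wi (1/√P − 1/√F)
W = 10·5.9·(1/√332 − 1/√9656) = 10·5.9·(0.044706) = 2.6376 kWh/t
Power = W × throughput = 2.6376 kWh/t × 2464.7 t/h = 6501.0 kW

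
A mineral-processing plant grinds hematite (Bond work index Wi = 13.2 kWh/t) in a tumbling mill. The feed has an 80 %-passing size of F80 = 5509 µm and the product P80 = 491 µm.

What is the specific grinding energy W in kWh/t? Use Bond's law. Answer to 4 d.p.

Bond:  W = 10 Wi (1/√P − 1/√F)
1/√491 = 0.045129;  1/√5509 = 0.013473
W = 10·13.2·(0.045129 − 0.013473) = 4.1786 kWh/t

W = 4.1786 kWh/t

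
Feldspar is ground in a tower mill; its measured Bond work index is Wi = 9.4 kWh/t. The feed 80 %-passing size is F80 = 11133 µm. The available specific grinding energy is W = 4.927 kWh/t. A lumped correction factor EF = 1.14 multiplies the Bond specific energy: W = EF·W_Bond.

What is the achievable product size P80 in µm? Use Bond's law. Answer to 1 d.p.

P80 = 325.2 µm

Bond:  W = 10 Wi (1/√P − 1/√F)
W_Bond = W / EF = 4.927 / 1.14 = 4.3219 kWh/t
P80^(−½) = W_Bond/(10 Wi) + F80^(−½)
  = 4.3219/(10·9.4) + 1/√11133 = 0.045978 + 0.009478 = 0.055455
P80 = (1/0.055455)² = 18.0325² = 325.17 µm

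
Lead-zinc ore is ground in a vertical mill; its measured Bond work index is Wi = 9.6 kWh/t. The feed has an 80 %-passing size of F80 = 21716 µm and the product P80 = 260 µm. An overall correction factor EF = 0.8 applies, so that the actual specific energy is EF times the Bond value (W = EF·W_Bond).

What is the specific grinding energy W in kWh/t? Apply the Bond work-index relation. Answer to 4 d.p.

W = 10·Wi·[P80^(−½) − F80^(−½)]
1/√260 = 0.062017;  1/√21716 = 0.006786
W = 10·9.6·(0.062017 − 0.006786) = 5.3022 kWh/t
Corrected W = EF·W_Bond = 0.8·5.3022 = 4.2418 kWh/t

W = 4.2418 kWh/t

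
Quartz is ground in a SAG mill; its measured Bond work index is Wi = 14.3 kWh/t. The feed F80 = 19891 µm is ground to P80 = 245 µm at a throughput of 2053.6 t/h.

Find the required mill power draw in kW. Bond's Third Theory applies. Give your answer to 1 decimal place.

P = 16679.4 kW

W = 10·Wi·(P80^(-½) − F80^(-½))
W = 10·14.3·(1/√245 − 1/√19891) = 10·14.3·(0.056797) = 8.1220 kWh/t
P = W·T = 8.1220·2053.6 = 16679.4 kW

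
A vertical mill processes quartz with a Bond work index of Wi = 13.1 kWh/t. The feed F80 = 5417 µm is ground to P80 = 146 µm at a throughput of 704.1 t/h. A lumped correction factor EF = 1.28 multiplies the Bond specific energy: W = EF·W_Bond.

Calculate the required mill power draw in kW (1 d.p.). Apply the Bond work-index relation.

P = 8166.9 kW

Bond: W = 10·Wi·(1/√P80 − 1/√F80)
W = 10·13.1·(1/√146 − 1/√5417) = 10·13.1·(0.069174) = 9.0618 kWh/t
W_actual = 1.28 × 9.0618 = 11.5990 kWh/t
Mill draw = 11.5990 × 704.1 = 8166.9 kW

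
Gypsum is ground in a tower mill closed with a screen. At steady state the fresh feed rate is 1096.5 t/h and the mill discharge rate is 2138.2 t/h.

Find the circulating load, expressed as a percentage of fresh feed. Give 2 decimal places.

Mill node: discharge = fresh + recycle.
R = M − F = 2138.2 − 1096.5 = 1041.7 t/h
CL = 100·R/F = 100·1041.7/1096.5 = 95.00 %

CL = 95.00 %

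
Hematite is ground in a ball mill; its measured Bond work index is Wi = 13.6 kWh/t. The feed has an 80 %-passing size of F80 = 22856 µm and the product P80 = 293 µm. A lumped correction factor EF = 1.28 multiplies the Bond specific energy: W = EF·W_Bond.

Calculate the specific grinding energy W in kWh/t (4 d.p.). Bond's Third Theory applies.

W = 9.0184 kWh/t

W = 10 Wi / √P80 − 10 Wi / √F80
1/√293 = 0.058421;  1/√22856 = 0.006615
W = 10·13.6·(0.058421 − 0.006615) = 7.0456 kWh/t
With EF = 1.28: W = 7.0456·1.28 = 9.0184 kWh/t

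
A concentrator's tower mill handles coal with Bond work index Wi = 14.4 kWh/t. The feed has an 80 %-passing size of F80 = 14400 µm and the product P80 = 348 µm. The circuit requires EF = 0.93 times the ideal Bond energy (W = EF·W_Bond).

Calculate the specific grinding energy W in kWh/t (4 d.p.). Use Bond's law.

W = 6.0629 kWh/t

W = 10 Wi (P80^-0.5 − F80^-0.5)
1/√348 = 0.053606;  1/√14400 = 0.008333
W = 10·14.4·(0.053606 − 0.008333) = 6.5192 kWh/t
W_actual = 0.93 × 6.5192 = 6.0629 kWh/t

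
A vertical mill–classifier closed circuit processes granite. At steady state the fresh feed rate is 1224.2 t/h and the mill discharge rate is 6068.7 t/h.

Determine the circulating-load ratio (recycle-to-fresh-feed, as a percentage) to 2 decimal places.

CL = 395.73 %

Mill node: discharge = fresh + recycle.
R = M − F = 6068.7 − 1224.2 = 4844.5 t/h
CL = 100·R/F = 100·4844.5/1224.2 = 395.73 %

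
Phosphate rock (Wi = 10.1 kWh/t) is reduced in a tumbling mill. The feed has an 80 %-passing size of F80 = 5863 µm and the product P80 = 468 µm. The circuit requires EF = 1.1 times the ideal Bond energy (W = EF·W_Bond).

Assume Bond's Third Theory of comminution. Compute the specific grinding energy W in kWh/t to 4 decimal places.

W = 3.6846 kWh/t

Bond: W = 10·Wi·(1/√P80 − 1/√F80)
1/√468 = 0.046225;  1/√5863 = 0.013060
W = 10·10.1·(0.046225 − 0.013060) = 3.3497 kWh/t
Apply correction: 3.3497 × 1.1 = 3.6846 kWh/t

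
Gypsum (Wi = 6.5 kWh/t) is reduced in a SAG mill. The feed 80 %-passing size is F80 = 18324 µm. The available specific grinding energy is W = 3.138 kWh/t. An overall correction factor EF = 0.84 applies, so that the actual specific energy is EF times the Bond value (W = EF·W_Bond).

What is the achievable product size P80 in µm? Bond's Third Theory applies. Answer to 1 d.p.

P80 = 237.7 µm

W = 10 Wi (P80^-0.5 − F80^-0.5)
W_Bond = W / EF = 3.138 / 0.84 = 3.7357 kWh/t
⇒ 1/√P80 = W_Bond/(10 Wi) + 1/√F80
  = 3.7357/(10·6.5) + 1/√18324 = 0.057473 + 0.007387 = 0.064860
P80 = (1/0.064860)² = 15.4178² = 237.71 µm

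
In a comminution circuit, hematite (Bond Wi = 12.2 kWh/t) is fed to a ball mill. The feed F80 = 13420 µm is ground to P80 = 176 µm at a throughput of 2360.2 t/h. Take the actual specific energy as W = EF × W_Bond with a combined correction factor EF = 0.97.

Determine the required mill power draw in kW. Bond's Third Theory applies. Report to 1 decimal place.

P = 18642.4 kW

Bond:  W = 10 Wi (1/√P − 1/√F)
W = 10·12.2·(1/√176 − 1/√13420) = 10·12.2·(0.066746) = 8.1430 kWh/t
With EF = 0.97: W = 8.1430·0.97 = 7.8987 kWh/t
P = W·T = 7.8987·2360.2 = 18642.4 kW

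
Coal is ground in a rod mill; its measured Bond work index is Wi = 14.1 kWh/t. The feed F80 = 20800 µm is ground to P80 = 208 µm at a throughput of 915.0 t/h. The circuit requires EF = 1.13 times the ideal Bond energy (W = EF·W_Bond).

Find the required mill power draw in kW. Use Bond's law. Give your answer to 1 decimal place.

W = 10·Wi·(P80^(-½) − F80^(-½))
W = 10·14.1·(1/√208 − 1/√20800) = 10·14.1·(0.062404) = 8.7989 kWh/t
Apply correction: 8.7989 × 1.13 = 9.9428 kWh/t
P = W·T = 9.9428·915.0 = 9097.7 kW

P = 9097.7 kW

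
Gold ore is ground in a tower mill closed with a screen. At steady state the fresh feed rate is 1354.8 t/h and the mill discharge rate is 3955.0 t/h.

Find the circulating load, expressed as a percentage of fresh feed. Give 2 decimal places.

Mill node: discharge = fresh + recycle.
R = M − F = 3955.0 − 1354.8 = 2600.2 t/h
CL = 100·R/F = 100·2600.2/1354.8 = 191.93 %

CL = 191.93 %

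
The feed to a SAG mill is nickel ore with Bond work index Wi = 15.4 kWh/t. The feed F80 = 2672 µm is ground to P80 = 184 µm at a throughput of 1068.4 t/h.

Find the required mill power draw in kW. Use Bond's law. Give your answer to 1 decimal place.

W = 10 Wi (P80^-0.5 − F80^-0.5)
W = 10·15.4·(1/√184 − 1/√2672) = 10·15.4·(0.054375) = 8.3738 kWh/t
Power = W × throughput = 8.3738 kWh/t × 1068.4 t/h = 8946.6 kW

P = 8946.6 kW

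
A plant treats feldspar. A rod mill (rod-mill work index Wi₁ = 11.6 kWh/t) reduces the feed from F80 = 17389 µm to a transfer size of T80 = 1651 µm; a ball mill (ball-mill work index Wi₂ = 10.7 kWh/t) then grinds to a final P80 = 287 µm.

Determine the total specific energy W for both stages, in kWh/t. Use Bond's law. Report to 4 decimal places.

W = 10 Wi / √P80 − 10 Wi / √F80
Stage 1 (17389→1651 µm, Wi₁=11.6): W₁ = 10·11.6·(0.024611 − 0.007583) = 1.9752 kWh/t
Stage 2 (1651→287 µm, Wi₂=10.7): W₂ = 10·10.7·(0.059028 − 0.024611) = 3.6827 kWh/t
W = W₁ + W₂ = 1.9752 + 3.6827 = 5.6578 kWh/t

W = 5.6578 kWh/t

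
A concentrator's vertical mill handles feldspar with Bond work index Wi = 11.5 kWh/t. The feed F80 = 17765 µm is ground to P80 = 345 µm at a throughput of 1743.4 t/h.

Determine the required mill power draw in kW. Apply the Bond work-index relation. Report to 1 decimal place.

W = 10 Wi (1/√P80 − 1/√F80)  [Bond]
W = 10·11.5·(1/√345 − 1/√17765) = 10·11.5·(0.046335) = 5.3286 kWh/t
Power = W × throughput = 5.3286 kWh/t × 1743.4 t/h = 9289.8 kW

P = 9289.8 kW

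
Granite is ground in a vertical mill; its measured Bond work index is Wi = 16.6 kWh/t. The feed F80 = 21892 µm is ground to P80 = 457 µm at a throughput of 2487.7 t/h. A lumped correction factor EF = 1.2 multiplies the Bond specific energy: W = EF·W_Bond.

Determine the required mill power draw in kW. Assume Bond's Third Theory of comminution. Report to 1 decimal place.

W = 10 Wi (P80^-0.5 − F80^-0.5)
W = 10·16.6·(1/√457 − 1/√21892) = 10·16.6·(0.040019) = 6.6432 kWh/t
With EF = 1.2: W = 6.6432·1.2 = 7.9719 kWh/t
P = W·T = 7.9719·2487.7 = 19831.6 kW

P = 19831.6 kW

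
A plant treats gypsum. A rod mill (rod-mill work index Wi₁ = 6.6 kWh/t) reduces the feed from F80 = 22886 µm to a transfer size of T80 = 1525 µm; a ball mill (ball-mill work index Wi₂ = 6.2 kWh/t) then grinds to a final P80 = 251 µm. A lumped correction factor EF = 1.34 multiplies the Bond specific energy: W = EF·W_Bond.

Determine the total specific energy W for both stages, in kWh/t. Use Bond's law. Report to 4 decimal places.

W_Bond = 10·Wi·(1/√P₈₀ − 1/√F₈₀)
Stage 1 (22886→1525 µm, Wi₁=6.6): W₁ = 10·6.6·(0.025607 − 0.006610) = 1.2538 kWh/t
Stage 2 (1525→251 µm, Wi₂=6.2): W₂ = 10·6.2·(0.063119 − 0.025607) = 2.3257 kWh/t
W = W₁ + W₂ = 1.2538 + 2.3257 = 3.5796 kWh/t
Corrected W = EF·W_Bond = 1.34·3.5796 = 4.7966 kWh/t

W = 4.7966 kWh/t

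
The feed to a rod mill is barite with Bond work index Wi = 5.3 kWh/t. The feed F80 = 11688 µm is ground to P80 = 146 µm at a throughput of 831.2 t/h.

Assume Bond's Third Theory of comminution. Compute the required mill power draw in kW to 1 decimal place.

W = 10 Wi / √P80 − 10 Wi / √F80
W = 10·5.3·(1/√146 − 1/√11688) = 10·5.3·(0.073511) = 3.8961 kWh/t
Power = W × throughput = 3.8961 kWh/t × 831.2 t/h = 3238.4 kW

P = 3238.4 kW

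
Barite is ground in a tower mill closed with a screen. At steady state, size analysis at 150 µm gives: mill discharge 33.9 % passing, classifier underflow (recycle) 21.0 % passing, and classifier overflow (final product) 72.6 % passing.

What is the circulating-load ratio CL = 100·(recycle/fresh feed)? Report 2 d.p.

Two-product formula at 150 µm:
(1+r)·d = r·u + o ⇒ r = (o−d)/(d−u)
r = (72.6 − 33.9)/(33.9 − 21.0) = 38.7/12.9 = 3.0000
CL = 100·r = 300.00 %

CL = 300.00 %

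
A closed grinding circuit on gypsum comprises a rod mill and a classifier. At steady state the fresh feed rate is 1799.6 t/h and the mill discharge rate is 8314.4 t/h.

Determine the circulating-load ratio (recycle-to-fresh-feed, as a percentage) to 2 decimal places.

CL = 362.01 %

Mill node: discharge = fresh + recycle.
R = M − F = 8314.4 − 1799.6 = 6514.8 t/h
CL = 100·R/F = 100·6514.8/1799.6 = 362.01 %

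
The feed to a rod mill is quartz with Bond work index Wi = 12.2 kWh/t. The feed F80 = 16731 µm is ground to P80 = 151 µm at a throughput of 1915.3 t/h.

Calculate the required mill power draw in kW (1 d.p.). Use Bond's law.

P = 17209.0 kW

W = 10·Wi·[P80^(−½) − F80^(−½)]
W = 10·12.2·(1/√151 − 1/√16731) = 10·12.2·(0.073648) = 8.9850 kWh/t
Power = W × throughput = 8.9850 kWh/t × 1915.3 t/h = 17209.0 kW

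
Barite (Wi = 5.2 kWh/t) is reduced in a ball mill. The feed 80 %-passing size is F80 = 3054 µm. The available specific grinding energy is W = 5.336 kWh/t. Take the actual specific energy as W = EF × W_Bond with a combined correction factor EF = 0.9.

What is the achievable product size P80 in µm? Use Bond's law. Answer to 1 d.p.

P80 = 57.3 µm

Bond:  W = 10 Wi (1/√P − 1/√F)
W_Bond = W / EF = 5.336 / 0.9 = 5.9289 kWh/t
P80^(−½) = W_Bond/(10 Wi) + F80^(−½)
  = 5.9289/(10·5.2) + 1/√3054 = 0.114017 + 0.018095 = 0.132112
P80 = (1/0.132112)² = 7.5693² = 57.29 µm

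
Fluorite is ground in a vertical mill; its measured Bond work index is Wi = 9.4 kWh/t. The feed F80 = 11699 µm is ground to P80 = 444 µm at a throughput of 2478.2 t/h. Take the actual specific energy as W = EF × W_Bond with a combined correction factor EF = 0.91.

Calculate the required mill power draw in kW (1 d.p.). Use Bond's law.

W_Bond = 10·Wi·(1/√P₈₀ − 1/√F₈₀)
W = 10·9.4·(1/√444 − 1/√11699) = 10·9.4·(0.038213) = 3.5920 kWh/t
Apply correction: 3.5920 × 0.91 = 3.2687 kWh/t
Mill draw = 3.2687 × 2478.2 = 8100.5 kW

P = 8100.5 kW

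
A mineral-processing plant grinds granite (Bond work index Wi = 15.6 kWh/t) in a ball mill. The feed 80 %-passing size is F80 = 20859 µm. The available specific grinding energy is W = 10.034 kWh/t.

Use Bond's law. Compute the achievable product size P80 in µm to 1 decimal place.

P80 = 197.0 µm

Bond:  W = 10 Wi (1/√P − 1/√F)
⇒ 1/√P80 = W/(10 Wi) + 1/√F80
  = 10.0340/(10·15.6) + 1/√20859 = 0.064321 + 0.006924 = 0.071244
P80 = (1/0.071244)² = 14.0362² = 197.01 µm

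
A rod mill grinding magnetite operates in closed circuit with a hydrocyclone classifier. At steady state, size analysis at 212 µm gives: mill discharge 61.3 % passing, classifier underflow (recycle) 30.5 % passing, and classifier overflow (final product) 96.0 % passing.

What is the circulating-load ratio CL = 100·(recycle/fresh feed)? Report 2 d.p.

Classifier node, passing 212 µm:
Fd + Rd = Ru + Fo ⇒ R/F = (o−d)/(d−u)
r = (96.0 − 61.3)/(61.3 − 30.5) = 34.7/30.8 = 1.1266
CL = 100·r = 112.66 %

CL = 112.66 %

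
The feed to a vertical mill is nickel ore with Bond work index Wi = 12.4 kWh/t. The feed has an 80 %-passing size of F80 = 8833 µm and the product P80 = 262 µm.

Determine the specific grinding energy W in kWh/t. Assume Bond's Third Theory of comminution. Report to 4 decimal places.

W = 6.3414 kWh/t

W = 10·Wi·(P80^(-½) − F80^(-½))
1/√262 = 0.061780;  1/√8833 = 0.010640
W = 10·12.4·(0.061780 − 0.010640) = 6.3414 kWh/t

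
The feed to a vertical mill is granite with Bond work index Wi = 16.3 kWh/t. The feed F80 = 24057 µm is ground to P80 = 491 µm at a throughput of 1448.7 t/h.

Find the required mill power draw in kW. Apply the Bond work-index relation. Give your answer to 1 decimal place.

W_Bond = 10·Wi·(1/√P₈₀ − 1/√F₈₀)
W = 10·16.3·(1/√491 − 1/√24057) = 10·16.3·(0.038682) = 6.3052 kWh/t
P_mill = W·ṁ = 6.3052·1448.7 = 9134.3 kW

P = 9134.3 kW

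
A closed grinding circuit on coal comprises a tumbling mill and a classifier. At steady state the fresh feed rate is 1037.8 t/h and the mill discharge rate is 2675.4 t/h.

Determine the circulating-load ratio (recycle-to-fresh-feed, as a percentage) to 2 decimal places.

Mill node: discharge = fresh + recycle.
R = M − F = 2675.4 − 1037.8 = 1637.6 t/h
CL = 100·R/F = 100·1637.6/1037.8 = 157.80 %

CL = 157.80 %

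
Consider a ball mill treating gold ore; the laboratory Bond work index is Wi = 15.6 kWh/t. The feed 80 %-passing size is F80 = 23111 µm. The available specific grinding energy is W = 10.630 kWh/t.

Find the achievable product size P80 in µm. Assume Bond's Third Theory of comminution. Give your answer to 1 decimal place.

P80 = 179.1 µm

W = 10 Wi (1/√P80 − 1/√F80)  [Bond]
1/√P80 = 1/√F80 + W/(10·Wi)
  = 10.6300/(10·15.6) + 1/√23111 = 0.068141 + 0.006578 = 0.074719
P80 = (1/0.074719)² = 13.3835² = 179.12 µm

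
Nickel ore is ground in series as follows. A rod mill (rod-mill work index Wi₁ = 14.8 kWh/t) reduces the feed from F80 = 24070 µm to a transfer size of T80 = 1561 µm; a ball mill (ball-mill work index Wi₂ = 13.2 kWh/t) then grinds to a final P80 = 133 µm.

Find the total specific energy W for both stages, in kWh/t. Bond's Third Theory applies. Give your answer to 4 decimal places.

W = 10.8969 kWh/t

W_Bond = 10·Wi·(1/√P₈₀ − 1/√F₈₀)
Stage 1 (24070→1561 µm, Wi₁=14.8): W₁ = 10·14.8·(0.025310 − 0.006446) = 2.7920 kWh/t
Stage 2 (1561→133 µm, Wi₂=13.2): W₂ = 10·13.2·(0.086711 − 0.025310) = 8.1049 kWh/t
W = W₁ + W₂ = 2.7920 + 8.1049 = 10.8969 kWh/t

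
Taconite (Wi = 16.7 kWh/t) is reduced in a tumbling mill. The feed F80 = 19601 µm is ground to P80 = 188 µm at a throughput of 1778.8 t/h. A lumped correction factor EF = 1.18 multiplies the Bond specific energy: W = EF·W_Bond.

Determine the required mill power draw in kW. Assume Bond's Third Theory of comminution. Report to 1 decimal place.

W = 10 Wi / √P80 − 10 Wi / √F80
W = 10·16.7·(1/√188 − 1/√19601) = 10·16.7·(0.065790) = 10.9869 kWh/t
W_actual = 1.18 × 10.9869 = 12.9645 kWh/t
P_mill = W·ṁ = 12.9645·1778.8 = 23061.3 kW

P = 23061.3 kW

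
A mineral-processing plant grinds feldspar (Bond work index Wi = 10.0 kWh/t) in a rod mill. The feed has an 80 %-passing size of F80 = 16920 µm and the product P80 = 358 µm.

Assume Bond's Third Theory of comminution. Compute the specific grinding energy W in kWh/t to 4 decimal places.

W = 10 Wi (P80^-0.5 − F80^-0.5)
1/√358 = 0.052852;  1/√16920 = 0.007688
W = 10·10.0·(0.052852 − 0.007688) = 4.5164 kWh/t

W = 4.5164 kWh/t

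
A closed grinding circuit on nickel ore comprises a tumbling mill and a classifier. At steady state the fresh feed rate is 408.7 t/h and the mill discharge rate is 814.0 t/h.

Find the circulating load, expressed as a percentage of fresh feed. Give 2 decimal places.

CL = 99.17 %

M = F + R at steady state, so:
R = M − F = 814.0 − 408.7 = 405.3 t/h
CL = 100·R/F = 100·405.3/408.7 = 99.17 %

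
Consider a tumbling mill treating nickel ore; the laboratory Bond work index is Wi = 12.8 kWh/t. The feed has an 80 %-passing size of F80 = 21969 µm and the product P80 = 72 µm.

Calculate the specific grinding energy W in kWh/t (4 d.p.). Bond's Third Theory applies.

W = 14.2214 kWh/t

W = 10 Wi (1/√P80 − 1/√F80)  [Bond]
1/√72 = 0.117851;  1/√21969 = 0.006747
W = 10·12.8·(0.117851 − 0.006747) = 14.2214 kWh/t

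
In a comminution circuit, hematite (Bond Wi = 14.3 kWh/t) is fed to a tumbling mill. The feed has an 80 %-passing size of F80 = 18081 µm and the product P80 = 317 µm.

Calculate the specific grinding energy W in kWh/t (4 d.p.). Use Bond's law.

W = 6.9682 kWh/t

W_Bond = 10·Wi·(1/√P₈₀ − 1/√F₈₀)
1/√317 = 0.056166;  1/√18081 = 0.007437
W = 10·14.3·(0.056166 − 0.007437) = 6.9682 kWh/t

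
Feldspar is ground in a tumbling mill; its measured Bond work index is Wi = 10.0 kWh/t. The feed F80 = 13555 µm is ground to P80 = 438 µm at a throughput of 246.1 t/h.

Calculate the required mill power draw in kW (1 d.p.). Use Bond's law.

P = 964.5 kW

W = 10 Wi (1/√P80 − 1/√F80)  [Bond]
W = 10·10.0·(1/√438 − 1/√13555) = 10·10.0·(0.039193) = 3.9193 kWh/t
Power = W × throughput = 3.9193 kWh/t × 246.1 t/h = 964.5 kW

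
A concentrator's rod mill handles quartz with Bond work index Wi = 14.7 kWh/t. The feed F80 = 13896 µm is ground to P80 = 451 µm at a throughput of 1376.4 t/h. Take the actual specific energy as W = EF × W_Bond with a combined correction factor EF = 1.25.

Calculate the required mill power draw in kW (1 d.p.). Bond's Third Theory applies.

Bond: W = 10·Wi·(1/√P80 − 1/√F80)
W = 10·14.7·(1/√451 − 1/√13896) = 10·14.7·(0.038605) = 5.6749 kWh/t
With EF = 1.25: W = 5.6749·1.25 = 7.0937 kWh/t
P_mill = W·ṁ = 7.0937·1376.4 = 9763.7 kW

P = 9763.7 kW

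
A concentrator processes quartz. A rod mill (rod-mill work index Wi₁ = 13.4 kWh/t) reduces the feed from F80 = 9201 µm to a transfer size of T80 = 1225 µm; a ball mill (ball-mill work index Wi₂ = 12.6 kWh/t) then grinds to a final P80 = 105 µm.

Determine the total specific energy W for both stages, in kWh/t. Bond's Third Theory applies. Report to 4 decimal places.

W = 11.1279 kWh/t

W_Bond = 10·Wi·(1/√P₈₀ − 1/√F₈₀)
Stage 1 (9201→1225 µm, Wi₁=13.4): W₁ = 10·13.4·(0.028571 − 0.010425) = 2.4316 kWh/t
Stage 2 (1225→105 µm, Wi₂=12.6): W₂ = 10·12.6·(0.097590 − 0.028571) = 8.6963 kWh/t
W = W₁ + W₂ = 2.4316 + 8.6963 = 11.1279 kWh/t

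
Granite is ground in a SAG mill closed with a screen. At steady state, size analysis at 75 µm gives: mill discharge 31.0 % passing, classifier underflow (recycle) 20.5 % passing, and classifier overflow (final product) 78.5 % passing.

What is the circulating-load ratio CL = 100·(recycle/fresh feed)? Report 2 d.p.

Two-product formula at 75 µm:
r = (o − d)/(d − u)
r = (78.5 − 31.0)/(31.0 − 20.5) = 47.5/10.5 = 4.5238
CL = 100·r = 452.38 %

CL = 452.38 %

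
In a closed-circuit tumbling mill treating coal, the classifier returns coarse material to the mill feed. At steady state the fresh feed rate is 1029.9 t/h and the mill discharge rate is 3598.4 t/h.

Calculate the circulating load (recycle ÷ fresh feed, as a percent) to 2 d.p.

Steady state: M = F + R.
R = M − F = 3598.4 − 1029.9 = 2568.5 t/h
CL = 100·R/F = 100·2568.5/1029.9 = 249.39 %

CL = 249.39 %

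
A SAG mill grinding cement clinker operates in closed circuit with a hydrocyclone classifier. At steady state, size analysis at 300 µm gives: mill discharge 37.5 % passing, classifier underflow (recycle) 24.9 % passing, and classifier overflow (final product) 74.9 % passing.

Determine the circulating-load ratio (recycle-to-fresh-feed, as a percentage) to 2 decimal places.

Mass balance on the −300 µm fraction:
r = (o − d)/(d − u)
r = (74.9 − 37.5)/(37.5 − 24.9) = 37.4/12.6 = 2.9683
CL = 100·r = 296.83 %

CL = 296.83 %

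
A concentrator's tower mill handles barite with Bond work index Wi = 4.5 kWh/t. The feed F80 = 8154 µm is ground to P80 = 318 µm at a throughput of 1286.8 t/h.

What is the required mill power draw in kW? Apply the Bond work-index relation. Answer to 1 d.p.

Bond: W = 10·Wi·(1/√P80 − 1/√F80)
W = 10·4.5·(1/√318 − 1/√8154) = 10·4.5·(0.045003) = 2.0251 kWh/t
Power = W × throughput = 2.0251 kWh/t × 1286.8 t/h = 2605.9 kW

P = 2605.9 kW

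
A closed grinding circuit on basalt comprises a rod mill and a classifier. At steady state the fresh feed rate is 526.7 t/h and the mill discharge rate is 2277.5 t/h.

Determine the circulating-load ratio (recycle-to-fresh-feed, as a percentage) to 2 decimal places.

Discharge = new feed + return, hence
R = M − F = 2277.5 − 526.7 = 1750.8 t/h
CL = 100·R/F = 100·1750.8/526.7 = 332.41 %

CL = 332.41 %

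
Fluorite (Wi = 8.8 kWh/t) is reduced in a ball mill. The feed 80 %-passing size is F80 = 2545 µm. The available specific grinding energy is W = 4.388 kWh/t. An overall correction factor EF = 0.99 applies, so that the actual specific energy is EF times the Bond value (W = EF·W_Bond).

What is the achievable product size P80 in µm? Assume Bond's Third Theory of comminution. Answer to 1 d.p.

Bond:  W = 10 Wi (1/√P − 1/√F)
W_Bond = W / EF = 4.388 / 0.99 = 4.4323 kWh/t
⇒ 1/√P80 = W_Bond/(10·Wi) + 1/√F80
  = 4.4323/(10·8.8) + 1/√2545 = 0.050367 + 0.019822 = 0.070190
P80 = (1/0.070190)² = 14.2471² = 202.98 µm

P80 = 203.0 µm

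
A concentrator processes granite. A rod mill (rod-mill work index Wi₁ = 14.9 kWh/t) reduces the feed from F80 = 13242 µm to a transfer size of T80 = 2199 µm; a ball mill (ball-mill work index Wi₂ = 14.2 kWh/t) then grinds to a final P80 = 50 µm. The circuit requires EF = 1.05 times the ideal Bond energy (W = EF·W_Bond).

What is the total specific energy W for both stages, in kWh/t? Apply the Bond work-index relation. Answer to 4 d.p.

W = 10·Wi·(P80^(-½) − F80^(-½))
Stage 1 (13242→2199 µm, Wi₁=14.9): W₁ = 10·14.9·(0.021325 − 0.008690) = 1.8826 kWh/t
Stage 2 (2199→50 µm, Wi₂=14.2): W₂ = 10·14.2·(0.141421 − 0.021325) = 17.0537 kWh/t
W = W₁ + W₂ = 1.8826 + 17.0537 = 18.9363 kWh/t
With EF = 1.05: W = 18.9363·1.05 = 19.8831 kWh/t

W = 19.8831 kWh/t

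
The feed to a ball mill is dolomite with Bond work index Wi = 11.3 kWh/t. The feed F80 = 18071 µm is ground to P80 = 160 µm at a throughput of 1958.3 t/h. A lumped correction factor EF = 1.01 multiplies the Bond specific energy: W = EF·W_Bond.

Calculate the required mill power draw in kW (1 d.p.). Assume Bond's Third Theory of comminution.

W = 10 Wi (1/√P80 − 1/√F80)  [Bond]
W = 10·11.3·(1/√160 − 1/√18071) = 10·11.3·(0.071618) = 8.0928 kWh/t
With EF = 1.01: W = 8.0928·1.01 = 8.1738 kWh/t
P_mill = W·ṁ = 8.1738·1958.3 = 16006.7 kW

P = 16006.7 kW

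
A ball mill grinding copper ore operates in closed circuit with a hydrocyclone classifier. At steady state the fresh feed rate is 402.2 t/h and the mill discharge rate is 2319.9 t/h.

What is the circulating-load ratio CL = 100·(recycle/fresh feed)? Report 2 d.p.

Steady state: M = F + R.
R = M − F = 2319.9 − 402.2 = 1917.7 t/h
CL = 100·R/F = 100·1917.7/402.2 = 476.80 %

CL = 476.80 %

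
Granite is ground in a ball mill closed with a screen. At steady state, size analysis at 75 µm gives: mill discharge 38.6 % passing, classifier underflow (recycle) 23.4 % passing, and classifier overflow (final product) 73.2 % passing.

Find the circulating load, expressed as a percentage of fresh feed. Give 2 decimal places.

Mass balance on the −75 µm fraction:
(1+r)·d = r·u + o ⇒ r = (o−d)/(d−u)
r = (73.2 − 38.6)/(38.6 − 23.4) = 34.6/15.2 = 2.2763
CL = 100·r = 227.63 %

CL = 227.63 %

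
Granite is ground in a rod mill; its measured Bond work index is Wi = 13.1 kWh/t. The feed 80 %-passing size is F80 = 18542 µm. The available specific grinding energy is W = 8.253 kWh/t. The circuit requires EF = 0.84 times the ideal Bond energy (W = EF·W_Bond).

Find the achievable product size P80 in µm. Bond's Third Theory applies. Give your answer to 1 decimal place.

W_Bond = 10·Wi·(1/√P₈₀ − 1/√F₈₀)
W_Bond = W / EF = 8.253 / 0.84 = 9.8250 kWh/t
1/√P80 = 1/√F80 + W_Bond/(10·Wi)
  = 9.8250/(10·13.1) + 1/√18542 = 0.075000 + 0.007344 = 0.082344
P80 = (1/0.082344)² = 12.1442² = 147.48 µm

P80 = 147.5 µm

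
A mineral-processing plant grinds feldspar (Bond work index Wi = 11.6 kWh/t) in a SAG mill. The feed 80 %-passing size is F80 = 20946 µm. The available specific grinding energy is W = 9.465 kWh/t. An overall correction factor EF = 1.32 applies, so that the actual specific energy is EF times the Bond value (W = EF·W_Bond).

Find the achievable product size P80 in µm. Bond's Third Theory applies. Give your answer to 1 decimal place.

W = 10·Wi·[P80^(−½) − F80^(−½)]
W_Bond = W / EF = 9.465 / 1.32 = 7.1705 kWh/t
P80^-0.5 = F80^-0.5 + W_Bond/(10 Wi)
  = 7.1705/(10·11.6) + 1/√20946 = 0.061814 + 0.006910 = 0.068724
P80 = (1/0.068724)² = 14.5510² = 211.73 µm

P80 = 211.7 µm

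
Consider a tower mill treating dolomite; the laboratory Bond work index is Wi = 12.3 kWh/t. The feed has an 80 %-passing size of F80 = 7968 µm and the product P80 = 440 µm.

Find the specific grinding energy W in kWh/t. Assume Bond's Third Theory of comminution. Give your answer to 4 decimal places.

W = 10 Wi (P80^-0.5 − F80^-0.5)
1/√440 = 0.047673;  1/√7968 = 0.011203
W = 10·12.3·(0.047673 − 0.011203) = 4.4859 kWh/t

W = 4.4859 kWh/t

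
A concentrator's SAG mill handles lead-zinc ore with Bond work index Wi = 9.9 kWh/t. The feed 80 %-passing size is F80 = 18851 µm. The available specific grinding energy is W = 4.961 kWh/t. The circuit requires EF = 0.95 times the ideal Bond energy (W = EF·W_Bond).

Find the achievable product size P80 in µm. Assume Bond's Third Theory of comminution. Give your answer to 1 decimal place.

W = 10 Wi (P80^-0.5 − F80^-0.5)
W_Bond = W / EF = 4.961 / 0.95 = 5.2221 kWh/t
⇒ 1/√P80 = W_Bond/(10·Wi) + 1/√F80
  = 5.2221/(10·9.9) + 1/√18851 = 0.052749 + 0.007283 = 0.060032
P80 = (1/0.060032)² = 16.6578² = 277.48 µm

P80 = 277.5 µm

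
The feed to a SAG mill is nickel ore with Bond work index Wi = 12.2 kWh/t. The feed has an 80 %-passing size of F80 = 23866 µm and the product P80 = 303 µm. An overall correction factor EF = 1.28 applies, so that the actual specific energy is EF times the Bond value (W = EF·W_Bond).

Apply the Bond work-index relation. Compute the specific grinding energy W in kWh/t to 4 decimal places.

W = 7.9603 kWh/t

W = 10·Wi·[P80^(−½) − F80^(−½)]
1/√303 = 0.057448;  1/√23866 = 0.006473
W = 10·12.2·(0.057448 − 0.006473) = 6.2190 kWh/t
Apply correction: 6.2190 × 1.28 = 7.9603 kWh/t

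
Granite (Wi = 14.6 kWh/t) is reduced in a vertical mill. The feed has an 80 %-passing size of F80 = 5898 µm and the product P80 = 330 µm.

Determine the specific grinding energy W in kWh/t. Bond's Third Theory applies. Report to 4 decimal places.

W = 6.1360 kWh/t

W = 10 Wi / √P80 − 10 Wi / √F80
1/√330 = 0.055048;  1/√5898 = 0.013021
W = 10·14.6·(0.055048 − 0.013021) = 6.1360 kWh/t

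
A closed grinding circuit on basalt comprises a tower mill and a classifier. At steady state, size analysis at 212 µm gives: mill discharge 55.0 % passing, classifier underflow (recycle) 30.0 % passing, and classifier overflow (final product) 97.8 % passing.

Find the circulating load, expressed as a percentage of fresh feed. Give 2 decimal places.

CL = 171.20 %

Two-product formula at 212 µm:
r = (o − d)/(d − u)
r = (97.8 − 55.0)/(55.0 − 30.0) = 42.8/25.0 = 1.7120
CL = 100·r = 171.20 %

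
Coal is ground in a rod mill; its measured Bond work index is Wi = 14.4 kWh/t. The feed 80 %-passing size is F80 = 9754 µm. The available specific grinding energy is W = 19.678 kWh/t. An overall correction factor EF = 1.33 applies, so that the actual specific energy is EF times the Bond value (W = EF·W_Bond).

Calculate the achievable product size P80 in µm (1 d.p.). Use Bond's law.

P80 = 78.5 µm

W = 10·Wi·(P80^(-½) − F80^(-½))
W_Bond = W / EF = 19.678 / 1.33 = 14.7955 kWh/t
⇒ 1/√P80 = W_Bond/(10·Wi) + 1/√F80
  = 14.7955/(10·14.4) + 1/√9754 = 0.102746 + 0.010125 = 0.112872
P80 = (1/0.112872)² = 8.8596² = 78.49 µm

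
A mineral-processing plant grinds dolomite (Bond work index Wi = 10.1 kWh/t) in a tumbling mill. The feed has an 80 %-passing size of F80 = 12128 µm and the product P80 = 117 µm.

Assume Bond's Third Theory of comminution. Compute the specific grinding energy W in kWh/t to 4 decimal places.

W = 8.4203 kWh/t

Bond: W = 10·Wi·(1/√P80 − 1/√F80)
1/√117 = 0.092450;  1/√12128 = 0.009080
W = 10·10.1·(0.092450 − 0.009080) = 8.4203 kWh/t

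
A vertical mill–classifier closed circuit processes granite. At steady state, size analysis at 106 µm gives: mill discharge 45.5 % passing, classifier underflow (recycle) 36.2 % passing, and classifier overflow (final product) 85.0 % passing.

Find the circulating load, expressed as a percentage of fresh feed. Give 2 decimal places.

CL = 424.73 %

Mass balance on the −106 µm fraction:
(1+r)·d = r·u + o ⇒ r = (o−d)/(d−u)
r = (85.0 − 45.5)/(45.5 − 36.2) = 39.5/9.3 = 4.2473
CL = 100·r = 424.73 %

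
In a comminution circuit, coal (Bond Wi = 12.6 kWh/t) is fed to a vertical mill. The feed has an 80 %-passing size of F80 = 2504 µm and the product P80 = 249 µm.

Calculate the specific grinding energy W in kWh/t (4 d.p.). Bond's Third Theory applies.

Bond:  W = 10 Wi (1/√P − 1/√F)
1/√249 = 0.063372;  1/√2504 = 0.019984
W = 10·12.6·(0.063372 − 0.019984) = 5.4669 kWh/t

W = 5.4669 kWh/t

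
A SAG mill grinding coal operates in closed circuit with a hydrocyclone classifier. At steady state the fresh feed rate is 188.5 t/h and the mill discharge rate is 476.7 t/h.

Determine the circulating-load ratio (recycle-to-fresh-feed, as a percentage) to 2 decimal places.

CL = 152.89 %

Steady state: M = F + R.
R = M − F = 476.7 − 188.5 = 288.2 t/h
CL = 100·R/F = 100·288.2/188.5 = 152.89 %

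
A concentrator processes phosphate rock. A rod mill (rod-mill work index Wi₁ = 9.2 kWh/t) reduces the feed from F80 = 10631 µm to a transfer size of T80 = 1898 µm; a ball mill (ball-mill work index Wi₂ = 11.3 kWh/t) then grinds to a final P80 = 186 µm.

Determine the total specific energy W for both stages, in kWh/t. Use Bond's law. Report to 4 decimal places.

W = 6.9113 kWh/t

W = 10 Wi (1/√P80 − 1/√F80)  [Bond]
Stage 1 (10631→1898 µm, Wi₁=9.2): W₁ = 10·9.2·(0.022954 − 0.009699) = 1.2195 kWh/t
Stage 2 (1898→186 µm, Wi₂=11.3): W₂ = 10·11.3·(0.073324 − 0.022954) = 5.6918 kWh/t
W = W₁ + W₂ = 1.2195 + 5.6918 = 6.9113 kWh/t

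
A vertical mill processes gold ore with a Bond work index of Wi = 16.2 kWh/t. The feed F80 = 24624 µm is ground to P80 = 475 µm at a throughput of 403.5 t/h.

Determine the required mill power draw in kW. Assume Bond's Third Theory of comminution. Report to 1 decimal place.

W = 10·Wi·[P80^(−½) − F80^(−½)]
W = 10·16.2·(1/√475 − 1/√24624) = 10·16.2·(0.039510) = 6.4007 kWh/t
Power = W × throughput = 6.4007 kWh/t × 403.5 t/h = 2582.7 kW

P = 2582.7 kW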